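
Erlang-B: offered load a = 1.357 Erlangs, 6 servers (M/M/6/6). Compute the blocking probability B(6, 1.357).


B(c,a) = (a^c/c!) / Σ_{k=0}^{c} a^k/k!
a^6/6! = 0.008673
Σ terms (k=0..6): 1.00000 + 1.35700 + 0.92072 + 0.41647 + 0.14129 + 0.03835 + 0.008673 = 3.882506
B = 0.008673/3.882506 = 0.002234

Final: 0.002234


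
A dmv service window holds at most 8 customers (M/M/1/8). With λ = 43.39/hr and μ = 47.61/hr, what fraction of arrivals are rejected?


ρ = λ/μ = 43.39/47.61 = 0.9114
P_K = (1−ρ)ρ^K/(1−ρ^(K+1)) = (0.08864·0.475918)/(1 − 0.433734)
= 0.042184/0.566266 = 0.074495

Final: 0.074495


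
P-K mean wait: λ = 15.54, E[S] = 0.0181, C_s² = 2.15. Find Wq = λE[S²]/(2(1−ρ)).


ρ = λ·E[S] = 15.54·0.0181 = 0.2813
E[S²] = E[S]²(1+C_s²) = 0.0181²·(1+2.15) = 0.001032
Wq = λ·E[S²]/(2(1−ρ)) = 15.54·0.001032/(2·0.7187) = 0.01116 hr

Final: 0.01116 hr


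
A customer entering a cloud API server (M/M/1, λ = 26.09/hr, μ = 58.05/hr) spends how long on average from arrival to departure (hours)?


W = 1/(μ−λ) = 1/(58.05 − 26.09) = 1/31.96 = 0.03129 hr

Final: 0.03129 hr


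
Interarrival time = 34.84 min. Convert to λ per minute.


λ = 1/(interarrival time) in consistent units.
1 minute = 1 min, so λ = 1/34.84 = 0.02870 per minute

Final: 0.02870 /min


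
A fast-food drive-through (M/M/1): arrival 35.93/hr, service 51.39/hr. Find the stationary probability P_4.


ρ = 35.93/51.39 = 0.6992
P_n = (1−ρ)·ρ^n = (1 − 0.6992)·0.6992^4 = 0.3008·0.238954 = 0.071886

Final: 0.071886


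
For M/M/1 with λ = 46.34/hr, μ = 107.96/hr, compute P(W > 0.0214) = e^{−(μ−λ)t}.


W ~ Exponential(μ−λ) for M/M/1.
μ − λ = 107.96 − 46.34 = 61.6200
P(W > t) = e^{−(μ−λ)t} = e^{−1.3187} = 0.267491

Final: 0.267491


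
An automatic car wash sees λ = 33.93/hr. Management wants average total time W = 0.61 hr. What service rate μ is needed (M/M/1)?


W = 1/(μ−λ) ⇒ μ − λ = 1/W = 1/0.61 = 1.6393
μ = λ + 1/W = 33.93 + 1.6393 = 35.5693 per hr

Final: 35.5693 /hr


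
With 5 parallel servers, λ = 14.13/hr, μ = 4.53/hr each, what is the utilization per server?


ρ = λ/(cμ) = 14.13/(5·4.53) = 14.13/22.65 = 0.6238

Final: 0.6238


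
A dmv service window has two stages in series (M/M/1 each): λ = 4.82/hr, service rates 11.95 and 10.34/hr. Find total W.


Each node sees arrival rate λ = 4.82/hr (tandem ⇒ throughput preserved).
W₁ = 1/(μ₁−λ) = 1/(11.95−4.82) = 0.14025 hr
W₂ = 1/(μ₂−λ) = 1/(10.34−4.82) = 0.18116 hr
W_total = W₁ + W₂ = 0.14025 + 0.18116 = 0.32141 hr

Final: 0.32141 hr


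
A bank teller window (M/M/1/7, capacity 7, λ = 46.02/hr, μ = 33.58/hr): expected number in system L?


ρ = 46.02/33.58 = 1.3705
L = ρ[1 − (K+1)ρ^K + Kρ^(K+1)] / [(1−ρ)(1−ρ^(K+1))]
Numerator: 1.3705·(1 − 8·9.079490 + 7·12.443065) = 21.194878
Denominator: (-0.3705)·(-11.443065) = 4.239182
L = 21.194878/4.239182 = 4.9998

Final: 4.9998


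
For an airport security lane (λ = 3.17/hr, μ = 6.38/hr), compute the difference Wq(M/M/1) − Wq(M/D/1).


ρ = 3.17/6.38 = 0.4969
Wq(M/M/1) = ρ/(μ−λ) = 0.4969/3.21 = 0.15479 hr
Wq(M/D/1) = ρ/(2(μ−λ)) = 0.07739 hr
Savings = 0.15479 − 0.07739 = 0.07739 hr

Final: 0.07739 hr


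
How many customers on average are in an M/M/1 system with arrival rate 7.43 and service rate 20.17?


ρ = λ/μ = 7.43/20.17 = 0.3684
L = ρ/(1−ρ) = 0.3684/(1 − 0.3684) = 0.3684/0.6316 = 0.5832

Final: 0.5832


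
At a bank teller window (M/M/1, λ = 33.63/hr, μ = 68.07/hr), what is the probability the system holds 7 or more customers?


ρ = 33.63/68.07 = 0.4941
P(N ≥ n) = ρ^n = 0.4941^7 = 0.007185

Final: 0.007185


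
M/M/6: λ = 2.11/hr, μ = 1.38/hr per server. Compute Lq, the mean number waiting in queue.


a = λ/μ = 1.5290; ρ = a/6 = 0.2548
P₀ = 0.216694
Lq = P₀·a^c·ρ / (c!·(1−ρ)²) = 0.216694·12.77674·0.2548/(720·0.55528)
= 0.001765

Final: 0.001765


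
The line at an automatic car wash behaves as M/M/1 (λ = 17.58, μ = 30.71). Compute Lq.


ρ = 17.58/30.71 = 0.5725
Lq = ρ²/(1−ρ) = 0.3277/0.4275 = 0.7665

Final: 0.7665


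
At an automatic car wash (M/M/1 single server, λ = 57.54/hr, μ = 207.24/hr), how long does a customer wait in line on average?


ρ = 57.54/207.24 = 0.2776
Wq = ρ/(μ−λ) = 0.2776/(207.24 − 57.54) = 0.2776/149.70 = 0.001855 hr

Final: 0.001855 hr


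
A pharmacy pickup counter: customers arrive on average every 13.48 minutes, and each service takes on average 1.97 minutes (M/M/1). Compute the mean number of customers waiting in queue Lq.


λ = 60/13.48 = 4.4510 /hr
μ = 60/1.97 = 30.4569 /hr
ρ = λ/μ = 4.4510/30.4569 = 0.1461
Lq = ρ²/(1−ρ) = 0.02136/0.8539 = 0.02501

Final: 0.02501


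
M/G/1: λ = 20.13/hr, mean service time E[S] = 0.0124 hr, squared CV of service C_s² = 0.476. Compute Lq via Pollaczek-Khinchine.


ρ = λ·E[S] = 20.13·0.0124 = 0.2496
Lq = ρ²(1+C_s²)/(2(1−ρ)) = 0.06231·(1+0.476)/(2·0.7504)
= 0.06231·1.4760/1.5008 = 0.06128

Final: 0.06128


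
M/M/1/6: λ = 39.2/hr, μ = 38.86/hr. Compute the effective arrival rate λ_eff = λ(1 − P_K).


ρ = 1.0087; P_K = (1−ρ)ρ^6/(1−ρ^7) = 0.146618
λ_eff = λ(1 − P_K) = 39.2·(1 − 0.146618) = 39.2·0.853382 = 33.4526 /hr

Final: 33.4526 /hr


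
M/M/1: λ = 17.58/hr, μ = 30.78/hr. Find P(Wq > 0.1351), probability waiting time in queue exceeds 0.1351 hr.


ρ = 17.58/30.78 = 0.5712
P(Wq > t) = ρ·e^{−(μ−λ)t} = 0.5712·e^{−1.7833}
= 0.5712·0.168079 = 0.095998

Final: 0.095998


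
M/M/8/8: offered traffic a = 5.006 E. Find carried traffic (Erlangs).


B(8,5.006) = 0.070330 (Erlang-B)
Carried load = a(1 − B) = 5.006·(1 − 0.070330) = 5.006·0.929670 = 4.6539 E

Final: 4.6539 Erlangs


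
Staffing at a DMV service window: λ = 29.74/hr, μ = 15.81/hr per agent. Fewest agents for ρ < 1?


Stability requires cμ > λ ⇔ c > λ/μ.
λ/μ = 29.74/15.81 = 1.8811
Minimum integer c = ⌊1.8811⌋ + 1 = 2
Check: 2·15.81 = 31.62 > 29.74, while 1·15.81 = 15.81 ≤ 29.74

Final: 2 servers


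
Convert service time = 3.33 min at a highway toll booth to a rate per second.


μ = 1/(service time) in consistent units.
1 second = 0.0166667 min, so μ = 0.0166667/3.33 = 0.005005 per second

Final: 0.005005 /sec


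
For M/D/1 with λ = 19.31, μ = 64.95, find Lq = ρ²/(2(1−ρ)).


ρ = 19.31/64.95 = 0.2973
M/D/1: Lq = ρ²/(2(1−ρ)) = 0.08839/(2·0.7027) = 0.06289

Final: 0.06289


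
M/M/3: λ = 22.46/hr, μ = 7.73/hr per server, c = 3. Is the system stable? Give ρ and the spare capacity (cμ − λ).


Total capacity cμ = 3·7.73 = 23.19/hr
ρ = λ/(cμ) = 22.46/23.19 = 0.9685
Stable ⇔ ρ < 1: YES
Spare capacity = cμ − λ = 23.19 − 22.46 = 0.73/hr

Final: ρ = 0.9685; stable; margin = 0.73/hr


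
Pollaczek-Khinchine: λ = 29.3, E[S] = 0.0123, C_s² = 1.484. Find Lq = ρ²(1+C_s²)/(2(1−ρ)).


ρ = λ·E[S] = 29.3·0.0123 = 0.3604
Lq = ρ²(1+C_s²)/(2(1−ρ)) = 0.1299·(1+1.484)/(2·0.6396)
= 0.1299·2.4840/1.2792 = 0.25220

Final: 0.25220


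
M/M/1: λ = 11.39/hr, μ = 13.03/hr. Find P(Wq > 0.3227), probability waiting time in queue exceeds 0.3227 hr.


ρ = 11.39/13.03 = 0.8741
P(Wq > t) = ρ·e^{−(μ−λ)t} = 0.8741·e^{−0.5292}
= 0.8741·0.589060 = 0.514919

Final: 0.514919


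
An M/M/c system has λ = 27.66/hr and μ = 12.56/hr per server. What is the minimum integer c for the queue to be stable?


Stability requires cμ > λ ⇔ c > λ/μ.
λ/μ = 27.66/12.56 = 2.2022
Minimum integer c = ⌊2.2022⌋ + 1 = 3
Check: 3·12.56 = 37.68 > 27.66, while 2·12.56 = 25.12 ≤ 27.66

Final: 3 servers


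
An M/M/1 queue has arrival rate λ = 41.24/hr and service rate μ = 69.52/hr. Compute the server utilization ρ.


ρ = λ/μ = 41.24/69.52 = 0.5932

Final: 0.5932


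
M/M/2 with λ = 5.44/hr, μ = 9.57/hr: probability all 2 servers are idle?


a = λ/μ = 5.44/9.57 = 0.5684; ρ = a/c = 0.2842
Σ_{k=0}^{1} a^k/k! (terms k=0..1) = 1.00000 + 0.56844 = 1.56844
Tail: a^2/(2!(1−ρ)) = 0.32313/(2·0.7158) = 0.22572
P₀ = 1/(1.56844 + 0.22572) = 1/1.79416 = 0.557364

Final: 0.557364


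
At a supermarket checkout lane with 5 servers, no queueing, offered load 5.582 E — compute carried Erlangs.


B(5,5.582) = 0.330216 (Erlang-B)
Carried load = a(1 − B) = 5.582·(1 − 0.330216) = 5.582·0.669784 = 3.7387 E

Final: 3.7387 Erlangs


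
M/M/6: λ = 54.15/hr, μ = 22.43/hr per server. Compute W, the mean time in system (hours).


a = 2.4142; ρ = 0.4024; P₀ = 0.089030
Lq = P₀·a^c·ρ/(c!(1−ρ)²) = 0.02758
Wq = Lq/λ = 0.02758/54.15 = 0.0005093 hr
W = Wq + 1/μ = 0.0005093 + 0.04458 = 0.04509 hr

Final: 0.04509 hr


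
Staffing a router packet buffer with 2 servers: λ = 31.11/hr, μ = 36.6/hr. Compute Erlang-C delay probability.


a = λ/μ = 0.8500; ρ = a/2 = 0.4250
P₀ = 0.403509 (from M/M/c formula)
C(c,a) = [a^c/(c!(1−ρ))]·P₀ = [0.72250/(2·0.5750)]·0.403509
= 0.62826·0.403509 = 0.253509

Final: 0.253509


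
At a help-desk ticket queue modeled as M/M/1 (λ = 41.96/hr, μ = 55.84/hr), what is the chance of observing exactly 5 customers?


ρ = 41.96/55.84 = 0.7514
P_n = (1−ρ)·ρ^n = (1 − 0.7514)·0.7514^5 = 0.2486·0.239580 = 0.059552

Final: 0.059552


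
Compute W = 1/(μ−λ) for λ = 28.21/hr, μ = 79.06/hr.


W = 1/(μ−λ) = 1/(79.06 − 28.21) = 1/50.85 = 0.01967 hr

Final: 0.01967 hr


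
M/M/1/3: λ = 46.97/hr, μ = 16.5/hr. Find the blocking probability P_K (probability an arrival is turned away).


ρ = λ/μ = 46.97/16.5 = 2.8467
P_K = (1−ρ)ρ^K/(1−ρ^(K+1)) = (-1.8467·23.067995)/(1 − 65.666892)
= -42.598897/-64.666892 = 0.658744

Final: 0.658744


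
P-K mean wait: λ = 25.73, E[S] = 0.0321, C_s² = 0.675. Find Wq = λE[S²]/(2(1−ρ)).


ρ = λ·E[S] = 25.73·0.0321 = 0.8259
E[S²] = E[S]²(1+C_s²) = 0.0321²·(1+0.675) = 0.001726
Wq = λ·E[S²]/(2(1−ρ)) = 25.73·0.001726/(2·0.1741) = 0.12756 hr

Final: 0.12756 hr


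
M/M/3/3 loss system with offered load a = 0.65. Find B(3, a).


B(c,a) = (a^c/c!) / Σ_{k=0}^{c} a^k/k!
a^3/3! = 0.045771
Σ terms (k=0..3): 1.00000 + 0.65000 + 0.21125 + 0.04577 = 1.907021
B = 0.045771/1.907021 = 0.024001

Final: 0.024001


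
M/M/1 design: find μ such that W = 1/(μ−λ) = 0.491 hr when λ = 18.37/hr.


W = 1/(μ−λ) ⇒ μ − λ = 1/W = 1/0.491 = 2.0367
μ = λ + 1/W = 18.37 + 2.0367 = 20.4067 per hr

Final: 20.4067 /hr


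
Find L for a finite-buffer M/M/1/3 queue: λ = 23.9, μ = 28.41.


ρ = 23.9/28.41 = 0.8413
L = ρ[1 − (K+1)ρ^K + Kρ^(K+1)] / [(1−ρ)(1−ρ^(K+1))]
Numerator: 0.8413·(1 − 4·0.595360 + 3·0.500849) = 0.101880
Denominator: (0.1587)·(0.499151) = 0.079239
L = 0.101880/0.079239 = 1.2857

Final: 1.2857


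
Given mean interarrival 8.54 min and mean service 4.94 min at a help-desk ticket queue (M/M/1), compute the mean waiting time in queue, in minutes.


λ = 60/8.54 = 7.0258 /hr
μ = 60/4.94 = 12.1457 /hr
ρ = λ/μ = 7.0258/12.1457 = 0.5785
Wq = ρ/(μ−λ) = 0.5785/(12.1457−7.0258) = 0.11298 hr
In minutes: 0.11298·60 = 6.779 min

Final: 6.779 min


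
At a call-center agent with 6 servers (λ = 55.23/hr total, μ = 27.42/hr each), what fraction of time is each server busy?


ρ = λ/(cμ) = 55.23/(6·27.42) = 55.23/164.52 = 0.3357

Final: 0.3357


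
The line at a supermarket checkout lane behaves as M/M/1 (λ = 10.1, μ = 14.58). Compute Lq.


ρ = 10.1/14.58 = 0.6927
Lq = ρ²/(1−ρ) = 0.4799/0.3073 = 1.5617

Final: 1.5617


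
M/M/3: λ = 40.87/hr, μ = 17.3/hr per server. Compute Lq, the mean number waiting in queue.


a = λ/μ = 2.3624; ρ = a/3 = 0.7875
P₀ = 0.060632
Lq = P₀·a^c·ρ / (c!·(1−ρ)²) = 0.060632·13.18486·0.7875/(6·0.04517)
= 2.32300

Final: 2.32300


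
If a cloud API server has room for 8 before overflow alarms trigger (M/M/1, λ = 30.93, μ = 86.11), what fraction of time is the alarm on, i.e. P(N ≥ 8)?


ρ = 30.93/86.11 = 0.3592
P(N ≥ n) = ρ^n = 0.3592^8 = 0.0002771

Final: 0.0002771


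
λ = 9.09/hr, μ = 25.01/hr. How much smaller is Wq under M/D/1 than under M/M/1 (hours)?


ρ = 9.09/25.01 = 0.3635
Wq(M/M/1) = ρ/(μ−λ) = 0.3635/15.92 = 0.02283 hr
Wq(M/D/1) = ρ/(2(μ−λ)) = 0.01142 hr
Savings = 0.02283 − 0.01142 = 0.01142 hr

Final: 0.01142 hr


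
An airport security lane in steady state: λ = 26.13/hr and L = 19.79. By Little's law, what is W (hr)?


W = L/λ = 19.79/26.13 = 0.7574 hr

Final: 0.7574 hr


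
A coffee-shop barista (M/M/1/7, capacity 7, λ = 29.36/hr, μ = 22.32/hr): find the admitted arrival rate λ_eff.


ρ = 1.3154; P_K = (1−ρ)ρ^7/(1−ρ^8) = 0.269891
λ_eff = λ(1 − P_K) = 29.36·(1 − 0.269891) = 29.36·0.730109 = 21.4360 /hr

Final: 21.4360 /hr


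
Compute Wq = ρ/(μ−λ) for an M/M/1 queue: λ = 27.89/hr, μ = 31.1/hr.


ρ = 27.89/31.1 = 0.8968
Wq = ρ/(μ−λ) = 0.8968/(31.1 − 27.89) = 0.8968/3.21 = 0.2794 hr

Final: 0.2794 hr


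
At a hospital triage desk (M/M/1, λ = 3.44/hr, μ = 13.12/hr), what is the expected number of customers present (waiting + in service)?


ρ = λ/μ = 3.44/13.12 = 0.2622
L = ρ/(1−ρ) = 0.2622/(1 − 0.2622) = 0.2622/0.7378 = 0.3554

Final: 0.3554


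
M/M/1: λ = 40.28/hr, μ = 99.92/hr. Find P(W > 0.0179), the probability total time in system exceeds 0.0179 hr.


W ~ Exponential(μ−λ) for M/M/1.
μ − λ = 99.92 − 40.28 = 59.6400
P(W > t) = e^{−(μ−λ)t} = e^{−1.0676} = 0.343848

Final: 0.343848


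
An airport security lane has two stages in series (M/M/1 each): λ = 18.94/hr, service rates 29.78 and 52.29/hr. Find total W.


Each node sees arrival rate λ = 18.94/hr (tandem ⇒ throughput preserved).
W₁ = 1/(μ₁−λ) = 1/(29.78−18.94) = 0.09225 hr
W₂ = 1/(μ₂−λ) = 1/(52.29−18.94) = 0.02999 hr
W_total = W₁ + W₂ = 0.09225 + 0.02999 = 0.12224 hr

Final: 0.12224 hr


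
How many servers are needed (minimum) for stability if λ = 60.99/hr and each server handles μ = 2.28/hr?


Stability requires cμ > λ ⇔ c > λ/μ.
λ/μ = 60.99/2.28 = 26.7500
Minimum integer c = ⌊26.7500⌋ + 1 = 27
Check: 27·2.28 = 61.56 > 60.99, while 26·2.28 = 59.28 ≤ 60.99

Final: 27 servers


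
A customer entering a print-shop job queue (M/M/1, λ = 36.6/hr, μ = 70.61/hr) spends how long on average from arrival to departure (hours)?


W = 1/(μ−λ) = 1/(70.61 − 36.6) = 1/34.01 = 0.02940 hr

Final: 0.02940 hr


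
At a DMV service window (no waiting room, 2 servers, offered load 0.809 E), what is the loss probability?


B(c,a) = (a^c/c!) / Σ_{k=0}^{c} a^k/k!
a^2/2! = 0.327241
Σ terms (k=0..2): 1.00000 + 0.80900 + 0.32724 = 2.136240
B = 0.327241/2.136240 = 0.153185

Final: 0.153185


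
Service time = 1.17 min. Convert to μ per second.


μ = 1/(service time) in consistent units.
1 second = 0.0166667 min, so μ = 0.0166667/1.17 = 0.01425 per second

Final: 0.01425 /sec


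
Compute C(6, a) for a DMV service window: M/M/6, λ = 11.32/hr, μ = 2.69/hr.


a = λ/μ = 4.2082; ρ = a/6 = 0.7014
P₀ = 0.013093 (from M/M/c formula)
C(c,a) = [a^c/(c!(1−ρ))]·P₀ = [5553.47577/(720·0.2986)]·0.013093
= 25.82789·0.013093 = 0.338173

Final: 0.338173


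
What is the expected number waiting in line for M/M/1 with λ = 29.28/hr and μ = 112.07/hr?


ρ = 29.28/112.07 = 0.2613
Lq = ρ²/(1−ρ) = 0.06826/0.7387 = 0.09240

Final: 0.09240


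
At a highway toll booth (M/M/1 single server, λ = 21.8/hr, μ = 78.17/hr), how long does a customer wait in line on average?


ρ = 21.8/78.17 = 0.2789
Wq = ρ/(μ−λ) = 0.2789/(78.17 − 21.8) = 0.2789/56.37 = 0.004947 hr

Final: 0.004947 hr


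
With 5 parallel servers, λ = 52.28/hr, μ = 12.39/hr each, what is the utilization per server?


ρ = λ/(cμ) = 52.28/(5·12.39) = 52.28/61.95 = 0.8439

Final: 0.8439


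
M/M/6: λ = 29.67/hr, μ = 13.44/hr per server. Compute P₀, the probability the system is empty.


a = λ/μ = 29.67/13.44 = 2.2076; ρ = a/c = 0.3679
Σ_{k=0}^{5} a^k/k! (terms k=0..5) = 1.00000 + 2.20759 + 2.43673 + 1.79310 + 0.98960 + 0.43693 = 8.86394
Tail: a^6/(6!(1−ρ)) = 115.74698/(720·0.6321) = 0.25434
P₀ = 1/(8.86394 + 0.25434) = 1/9.11828 = 0.109670

Final: 0.109670


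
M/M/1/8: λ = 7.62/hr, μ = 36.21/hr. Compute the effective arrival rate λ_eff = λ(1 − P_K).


ρ = 0.2104; P_K = (1−ρ)ρ^8/(1−ρ^9) = 0.000003037
λ_eff = λ(1 − P_K) = 7.62·(1 − 0.000003037) = 7.62·0.999997 = 7.6200 /hr

Final: 7.6200 /hr


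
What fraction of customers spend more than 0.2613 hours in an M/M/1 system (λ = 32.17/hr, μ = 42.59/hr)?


W ~ Exponential(μ−λ) for M/M/1.
μ − λ = 42.59 − 32.17 = 10.4200
P(W > t) = e^{−(μ−λ)t} = e^{−2.7227} = 0.065694

Final: 0.065694


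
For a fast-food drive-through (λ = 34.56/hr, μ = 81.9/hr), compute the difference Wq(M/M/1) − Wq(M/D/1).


ρ = 34.56/81.9 = 0.4220
Wq(M/M/1) = ρ/(μ−λ) = 0.4220/47.34 = 0.008914 hr
Wq(M/D/1) = ρ/(2(μ−λ)) = 0.004457 hr
Savings = 0.008914 − 0.004457 = 0.004457 hr

Final: 0.004457 hr


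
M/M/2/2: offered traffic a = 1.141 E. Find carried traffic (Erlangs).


B(2,1.141) = 0.233150 (Erlang-B)
Carried load = a(1 − B) = 1.141·(1 − 0.233150) = 1.141·0.766850 = 0.8750 E

Final: 0.8750 Erlangs


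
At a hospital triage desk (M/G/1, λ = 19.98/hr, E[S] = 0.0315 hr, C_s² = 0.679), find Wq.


ρ = λ·E[S] = 19.98·0.0315 = 0.6294
E[S²] = E[S]²(1+C_s²) = 0.0315²·(1+0.679) = 0.001666
Wq = λ·E[S²]/(2(1−ρ)) = 19.98·0.001666/(2·0.3706) = 0.04491 hr

Final: 0.04491 hr


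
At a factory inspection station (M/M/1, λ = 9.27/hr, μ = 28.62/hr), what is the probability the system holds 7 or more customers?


ρ = 9.27/28.62 = 0.3239
P(N ≥ n) = ρ^n = 0.3239^7 = 0.0003740

Final: 0.0003740


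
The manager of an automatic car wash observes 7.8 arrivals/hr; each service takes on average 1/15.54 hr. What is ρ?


ρ = λ/μ = 7.8/15.54 = 0.5019

Final: 0.5019


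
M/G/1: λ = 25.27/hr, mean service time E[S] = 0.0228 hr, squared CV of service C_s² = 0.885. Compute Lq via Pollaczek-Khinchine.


ρ = λ·E[S] = 25.27·0.0228 = 0.5762
Lq = ρ²(1+C_s²)/(2(1−ρ)) = 0.3320·(1+0.885)/(2·0.4238)
= 0.3320·1.8850/0.8477 = 0.73817

Final: 0.73817


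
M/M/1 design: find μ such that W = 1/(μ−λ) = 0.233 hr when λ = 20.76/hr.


W = 1/(μ−λ) ⇒ μ − λ = 1/W = 1/0.233 = 4.2918
μ = λ + 1/W = 20.76 + 4.2918 = 25.0518 per hr

Final: 25.0518 /hr


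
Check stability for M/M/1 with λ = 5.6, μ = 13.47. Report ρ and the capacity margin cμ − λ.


Total capacity cμ = 1·13.47 = 13.47/hr
ρ = λ/(cμ) = 5.6/13.47 = 0.4157
Stable ⇔ ρ < 1: YES
Spare capacity = cμ − λ = 13.47 − 5.6 = 7.87/hr

Final: ρ = 0.4157; stable; margin = 7.87/hr


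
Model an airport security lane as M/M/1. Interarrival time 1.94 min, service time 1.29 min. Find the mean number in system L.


λ = 60/1.94 = 30.9278 /hr
μ = 60/1.29 = 46.5116 /hr
ρ = λ/μ = 30.9278/46.5116 = 0.6649
L = ρ/(1−ρ) = 0.6649/0.3351 = 1.9846

Final: 1.9846


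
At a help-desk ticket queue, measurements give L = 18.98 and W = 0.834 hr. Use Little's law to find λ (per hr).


λ = L/W = 18.98/0.834 = 22.7578 /hr

Final: 22.7578 /hr


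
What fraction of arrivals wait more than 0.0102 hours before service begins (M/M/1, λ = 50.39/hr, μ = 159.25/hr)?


ρ = 50.39/159.25 = 0.3164
P(Wq > t) = ρ·e^{−(μ−λ)t} = 0.3164·e^{−1.1104}
= 0.3164·0.329436 = 0.104240

Final: 0.104240


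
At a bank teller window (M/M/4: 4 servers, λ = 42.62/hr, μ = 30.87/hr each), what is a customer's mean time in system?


a = 1.3806; ρ = 0.3452; P₀ = 0.249782
Lq = P₀·a^c·ρ/(c!(1−ρ)²) = 0.03044
Wq = Lq/λ = 0.03044/42.62 = 0.0007141 hr
W = Wq + 1/μ = 0.0007141 + 0.03239 = 0.03311 hr

Final: 0.03311 hr


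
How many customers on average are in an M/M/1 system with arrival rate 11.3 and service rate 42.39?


ρ = λ/μ = 11.3/42.39 = 0.2666
L = ρ/(1−ρ) = 0.2666/(1 − 0.2666) = 0.2666/0.7334 = 0.3635

Final: 0.3635


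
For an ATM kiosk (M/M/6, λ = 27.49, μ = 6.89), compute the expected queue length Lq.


a = λ/μ = 3.9898; ρ = a/6 = 0.6650
P₀ = 0.016880
Lq = P₀·a^c·ρ / (c!·(1−ρ)²) = 0.016880·4033.97412·0.6650/(720·0.11224)
= 0.56029

Final: 0.56029


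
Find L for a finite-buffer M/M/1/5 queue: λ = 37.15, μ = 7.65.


ρ = 37.15/7.65 = 4.8562
L = ρ[1 − (K+1)ρ^K + Kρ^(K+1)] / [(1−ρ)(1−ρ^(K+1))]
Numerator: 4.8562·(1 − 6·2700.765733 + 5·13115.483266) = 239769.605847
Denominator: (-3.8562)·(-13114.483266) = 50572.190372
L = 239769.605847/50572.190372 = 4.7411

Final: 4.7411


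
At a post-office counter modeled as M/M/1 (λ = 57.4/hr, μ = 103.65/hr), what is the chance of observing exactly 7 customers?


ρ = 57.4/103.65 = 0.5538
P_n = (1−ρ)·ρ^n = (1 − 0.5538)·0.5538^7 = 0.4462·0.015973 = 0.007128

Final: 0.007128


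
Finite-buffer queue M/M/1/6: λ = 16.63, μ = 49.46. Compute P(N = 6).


ρ = λ/μ = 16.63/49.46 = 0.3362
P_K = (1−ρ)ρ^K/(1−ρ^(K+1)) = (0.6638·0.001445)/(1 − 0.0004858)
= 0.0009591/0.999514 = 0.0009595

Final: 0.0009595


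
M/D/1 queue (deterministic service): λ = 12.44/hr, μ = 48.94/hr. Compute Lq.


ρ = 12.44/48.94 = 0.2542
M/D/1: Lq = ρ²/(2(1−ρ)) = 0.06461/(2·0.7458) = 0.04332

Final: 0.04332


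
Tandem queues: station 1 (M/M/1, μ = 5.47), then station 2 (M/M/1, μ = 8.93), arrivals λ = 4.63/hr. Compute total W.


Each node sees arrival rate λ = 4.63/hr (tandem ⇒ throughput preserved).
W₁ = 1/(μ₁−λ) = 1/(5.47−4.63) = 1.19048 hr
W₂ = 1/(μ₂−λ) = 1/(8.93−4.63) = 0.23256 hr
W_total = W₁ + W₂ = 1.19048 + 0.23256 = 1.42303 hr

Final: 1.42303 hr


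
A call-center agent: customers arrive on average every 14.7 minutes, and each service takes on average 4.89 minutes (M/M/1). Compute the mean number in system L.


λ = 60/14.7 = 4.0816 /hr
μ = 60/4.89 = 12.2699 /hr
ρ = λ/μ = 4.0816/12.2699 = 0.3327
L = ρ/(1−ρ) = 0.3327/0.6673 = 0.4985

Final: 0.4985


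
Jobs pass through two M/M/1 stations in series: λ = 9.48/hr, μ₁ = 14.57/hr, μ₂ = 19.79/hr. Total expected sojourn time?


Each node sees arrival rate λ = 9.48/hr (tandem ⇒ throughput preserved).
W₁ = 1/(μ₁−λ) = 1/(14.57−9.48) = 0.19646 hr
W₂ = 1/(μ₂−λ) = 1/(19.79−9.48) = 0.09699 hr
W_total = W₁ + W₂ = 0.19646 + 0.09699 = 0.29346 hr

Final: 0.29346 hr


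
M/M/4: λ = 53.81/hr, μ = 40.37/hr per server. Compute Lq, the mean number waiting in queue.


a = λ/μ = 1.3329; ρ = a/4 = 0.3332
P₀ = 0.262246
Lq = P₀·a^c·ρ / (c!·(1−ρ)²) = 0.262246·3.15658·0.3332/(24·0.44458)
= 0.02585

Final: 0.02585


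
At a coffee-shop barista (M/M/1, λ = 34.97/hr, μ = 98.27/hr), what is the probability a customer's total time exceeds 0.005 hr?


W ~ Exponential(μ−λ) for M/M/1.
μ − λ = 98.27 − 34.97 = 63.3000
P(W > t) = e^{−(μ−λ)t} = e^{−0.3165} = 0.728695

Final: 0.728695


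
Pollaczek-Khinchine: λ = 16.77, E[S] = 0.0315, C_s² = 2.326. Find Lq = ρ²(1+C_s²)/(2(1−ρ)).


ρ = λ·E[S] = 16.77·0.0315 = 0.5283
Lq = ρ²(1+C_s²)/(2(1−ρ)) = 0.2791·(1+2.326)/(2·0.4717)
= 0.2791·3.3260/0.9435 = 0.98372

Final: 0.98372


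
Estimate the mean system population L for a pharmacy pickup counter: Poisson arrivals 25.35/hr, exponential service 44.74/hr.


ρ = λ/μ = 25.35/44.74 = 0.5666
L = ρ/(1−ρ) = 0.5666/(1 − 0.5666) = 0.5666/0.4334 = 1.3074

Final: 1.3074


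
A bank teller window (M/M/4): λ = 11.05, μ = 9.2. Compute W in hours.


a = 1.2011; ρ = 0.3003; P₀ = 0.299841
Lq = P₀·a^c·ρ/(c!(1−ρ)²) = 0.01595
Wq = Lq/λ = 0.01595/11.05 = 0.001443 hr
W = Wq + 1/μ = 0.001443 + 0.10870 = 0.11014 hr

Final: 0.11014 hr


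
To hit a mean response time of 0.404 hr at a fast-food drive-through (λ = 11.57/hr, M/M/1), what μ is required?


W = 1/(μ−λ) ⇒ μ − λ = 1/W = 1/0.404 = 2.4752
μ = λ + 1/W = 11.57 + 2.4752 = 14.0452 per hr

Final: 14.0452 /hr


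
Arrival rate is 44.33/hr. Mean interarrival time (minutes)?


Mean interarrival time = 1/λ = 1/44.33 hour = 0.02256 hour
In minutes: 0.02256 × 60 = 1.3535 min

Final: 1.3535 min


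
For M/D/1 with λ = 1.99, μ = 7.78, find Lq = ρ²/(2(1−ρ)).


ρ = 1.99/7.78 = 0.2558
M/D/1: Lq = ρ²/(2(1−ρ)) = 0.06543/(2·0.7442) = 0.04396

Final: 0.04396


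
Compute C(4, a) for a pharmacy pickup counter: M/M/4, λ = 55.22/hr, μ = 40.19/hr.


a = λ/μ = 1.3740; ρ = a/4 = 0.3435
P₀ = 0.251486 (from M/M/c formula)
C(c,a) = [a^c/(c!(1−ρ))]·P₀ = [3.56380/(24·0.6565)]·0.251486
= 0.22618·0.251486 = 0.056882

Final: 0.056882


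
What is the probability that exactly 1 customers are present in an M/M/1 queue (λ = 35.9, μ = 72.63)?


ρ = 35.9/72.63 = 0.4943
P_n = (1−ρ)·ρ^n = (1 − 0.4943)·0.4943^1 = 0.5057·0.494286 = 0.249967

Final: 0.249967


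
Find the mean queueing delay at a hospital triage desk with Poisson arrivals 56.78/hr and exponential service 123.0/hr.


ρ = 56.78/123.0 = 0.4616
Wq = ρ/(μ−λ) = 0.4616/(123.0 − 56.78) = 0.4616/66.22 = 0.006971 hr

Final: 0.006971 hr


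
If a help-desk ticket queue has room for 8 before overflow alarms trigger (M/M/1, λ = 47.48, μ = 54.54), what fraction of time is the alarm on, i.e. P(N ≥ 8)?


ρ = 47.48/54.54 = 0.8706
P(N ≥ n) = ρ^n = 0.8706^8 = 0.329887

Final: 0.329887


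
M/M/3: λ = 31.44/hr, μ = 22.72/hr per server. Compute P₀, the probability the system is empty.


a = λ/μ = 31.44/22.72 = 1.3838; ρ = a/c = 0.4613
Σ_{k=0}^{2} a^k/k! (terms k=0..2) = 1.00000 + 1.38380 + 0.95746 = 3.34126
Tail: a^3/(3!(1−ρ)) = 2.64986/(6·0.5387) = 0.81978
P₀ = 1/(3.34126 + 0.81978) = 1/4.16104 = 0.240325

Final: 0.240325


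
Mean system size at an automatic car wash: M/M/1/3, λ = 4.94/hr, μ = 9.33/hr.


ρ = 4.94/9.33 = 0.5295
L = ρ[1 − (K+1)ρ^K + Kρ^(K+1)] / [(1−ρ)(1−ρ^(K+1))]
Numerator: 0.5295·(1 − 4·0.148435 + 3·0.078593) = 0.339943
Denominator: (0.4705)·(0.921407) = 0.433545
L = 0.339943/0.433545 = 0.7841

Final: 0.7841


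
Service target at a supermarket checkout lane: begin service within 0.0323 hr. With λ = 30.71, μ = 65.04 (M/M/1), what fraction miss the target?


ρ = 30.71/65.04 = 0.4722
P(Wq > t) = ρ·e^{−(μ−λ)t} = 0.4722·e^{−1.1089}
= 0.4722·0.329935 = 0.155786

Final: 0.155786


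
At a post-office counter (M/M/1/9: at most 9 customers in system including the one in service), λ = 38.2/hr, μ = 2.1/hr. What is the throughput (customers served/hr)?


ρ = 18.1905; P_K = (1−ρ)ρ^9/(1−ρ^10) = 0.945026
λ_eff = λ(1 − P_K) = 38.2·(1 − 0.945026) = 38.2·0.054974 = 2.1000 /hr

Final: 2.1000 /hr


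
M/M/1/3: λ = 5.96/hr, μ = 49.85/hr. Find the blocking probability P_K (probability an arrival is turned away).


ρ = λ/μ = 5.96/49.85 = 0.1196
P_K = (1−ρ)ρ^K/(1−ρ^(K+1)) = (0.8804·0.001709)/(1 − 0.0002043)
= 0.001505/0.999796 = 0.001505

Final: 0.001505


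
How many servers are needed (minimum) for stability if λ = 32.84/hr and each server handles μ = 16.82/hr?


Stability requires cμ > λ ⇔ c > λ/μ.
λ/μ = 32.84/16.82 = 1.9524
Minimum integer c = ⌊1.9524⌋ + 1 = 2
Check: 2·16.82 = 33.64 > 32.84, while 1·16.82 = 16.82 ≤ 32.84

Final: 2 servers


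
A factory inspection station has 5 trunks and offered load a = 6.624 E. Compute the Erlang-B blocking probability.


B(c,a) = (a^c/c!) / Σ_{k=0}^{c} a^k/k!
a^5/5! = 106.272372
Σ terms (k=0..5): 1.00000 + 6.62400 + 21.93869 + 48.44062 + 80.21767 + 106.27237 = 264.493355
B = 106.272372/264.493355 = 0.401796

Final: 0.401796


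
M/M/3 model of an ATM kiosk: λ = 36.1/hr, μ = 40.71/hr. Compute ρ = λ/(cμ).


ρ = λ/(cμ) = 36.1/(3·40.71) = 36.1/122.13 = 0.2956

Final: 0.2956


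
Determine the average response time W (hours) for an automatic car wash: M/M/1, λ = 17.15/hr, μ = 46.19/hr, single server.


W = 1/(μ−λ) = 1/(46.19 − 17.15) = 1/29.04 = 0.03444 hr

Final: 0.03444 hr


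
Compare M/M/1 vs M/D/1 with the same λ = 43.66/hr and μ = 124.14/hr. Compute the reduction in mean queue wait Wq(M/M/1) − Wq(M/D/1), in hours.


ρ = 43.66/124.14 = 0.3517
Wq(M/M/1) = ρ/(μ−λ) = 0.3517/80.48 = 0.004370 hr
Wq(M/D/1) = ρ/(2(μ−λ)) = 0.002185 hr
Savings = 0.004370 − 0.002185 = 0.002185 hr

Final: 0.002185 hr


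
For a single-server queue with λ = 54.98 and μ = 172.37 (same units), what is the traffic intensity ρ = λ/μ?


ρ = λ/μ = 54.98/172.37 = 0.3190

Final: 0.3190


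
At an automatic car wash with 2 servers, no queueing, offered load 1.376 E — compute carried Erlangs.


B(2,1.376) = 0.284916 (Erlang-B)
Carried load = a(1 − B) = 1.376·(1 − 0.284916) = 1.376·0.715084 = 0.9840 E

Final: 0.9840 Erlangs


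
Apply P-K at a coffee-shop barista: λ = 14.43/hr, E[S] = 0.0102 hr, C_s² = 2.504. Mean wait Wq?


ρ = λ·E[S] = 14.43·0.0102 = 0.1472
E[S²] = E[S]²(1+C_s²) = 0.0102²·(1+2.504) = 0.0003646
Wq = λ·E[S²]/(2(1−ρ)) = 14.43·0.0003646/(2·0.8528) = 0.003084 hr

Final: 0.003084 hr


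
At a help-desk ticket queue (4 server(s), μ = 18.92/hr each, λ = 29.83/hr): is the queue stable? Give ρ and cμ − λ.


Total capacity cμ = 4·18.92 = 75.68/hr
ρ = λ/(cμ) = 29.83/75.68 = 0.3942
Stable ⇔ ρ < 1: YES
Spare capacity = cμ − λ = 75.68 − 29.83 = 45.85/hr

Final: ρ = 0.3942; stable; margin = 45.85/hr


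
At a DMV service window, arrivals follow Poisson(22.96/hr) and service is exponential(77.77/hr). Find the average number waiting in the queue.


ρ = 22.96/77.77 = 0.2952
Lq = ρ²/(1−ρ) = 0.08716/0.7048 = 0.1237

Final: 0.1237


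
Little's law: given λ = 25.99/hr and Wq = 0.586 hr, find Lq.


Lq = λWq = 25.99·0.586 = 15.2301

Final: 15.2301


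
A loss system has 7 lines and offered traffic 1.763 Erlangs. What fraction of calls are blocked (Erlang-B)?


B(c,a) = (a^c/c!) / Σ_{k=0}^{c} a^k/k!
a^7/7! = 0.010504
Σ terms (k=0..7): 1.00000 + 1.76300 + 1.55408 + 0.91328 + 0.40253 + 0.14193 + 0.04170 + 0.01050 = 5.827038
B = 0.010504/5.827038 = 0.001803

Final: 0.001803


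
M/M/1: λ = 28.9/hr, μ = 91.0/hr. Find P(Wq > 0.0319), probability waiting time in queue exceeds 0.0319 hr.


ρ = 28.9/91.0 = 0.3176
P(Wq > t) = ρ·e^{−(μ−λ)t} = 0.3176·e^{−1.9810}
= 0.3176·0.137933 = 0.043805

Final: 0.043805


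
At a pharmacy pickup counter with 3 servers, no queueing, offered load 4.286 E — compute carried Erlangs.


B(3,4.286) = 0.475560 (Erlang-B)
Carried load = a(1 − B) = 4.286·(1 − 0.475560) = 4.286·0.524440 = 2.2477 E

Final: 2.2477 Erlangs


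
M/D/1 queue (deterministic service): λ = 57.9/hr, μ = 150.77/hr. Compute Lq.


ρ = 57.9/150.77 = 0.3840
M/D/1: Lq = ρ²/(2(1−ρ)) = 0.1475/(2·0.6160) = 0.11971

Final: 0.11971


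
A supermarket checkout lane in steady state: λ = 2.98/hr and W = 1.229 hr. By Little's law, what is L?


L = λW = 2.98·1.229 = 3.6624

Final: 3.6624


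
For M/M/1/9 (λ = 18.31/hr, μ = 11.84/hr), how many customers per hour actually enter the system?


ρ = 1.5465; P_K = (1−ρ)ρ^9/(1−ρ^10) = 0.357934
λ_eff = λ(1 − P_K) = 18.31·(1 − 0.357934) = 18.31·0.642066 = 11.7562 /hr

Final: 11.7562 /hr


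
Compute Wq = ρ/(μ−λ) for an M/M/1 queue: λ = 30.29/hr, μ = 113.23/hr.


ρ = 30.29/113.23 = 0.2675
Wq = ρ/(μ−λ) = 0.2675/(113.23 − 30.29) = 0.2675/82.94 = 0.003225 hr

Final: 0.003225 hr


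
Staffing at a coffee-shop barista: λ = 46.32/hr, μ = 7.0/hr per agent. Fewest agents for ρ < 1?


Stability requires cμ > λ ⇔ c > λ/μ.
λ/μ = 46.32/7.0 = 6.6171
Minimum integer c = ⌊6.6171⌋ + 1 = 7
Check: 7·7.0 = 49.00 > 46.32, while 6·7.0 = 42.00 ≤ 46.32

Final: 7 servers


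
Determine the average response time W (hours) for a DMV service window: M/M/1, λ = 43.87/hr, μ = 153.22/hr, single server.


W = 1/(μ−λ) = 1/(153.22 − 43.87) = 1/109.35 = 0.009145 hr

Final: 0.009145 hr


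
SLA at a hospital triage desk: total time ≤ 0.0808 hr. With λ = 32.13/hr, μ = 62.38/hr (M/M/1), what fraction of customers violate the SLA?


W ~ Exponential(μ−λ) for M/M/1.
μ − λ = 62.38 − 32.13 = 30.2500
P(W > t) = e^{−(μ−λ)t} = e^{−2.4442} = 0.086796

Final: 0.086796


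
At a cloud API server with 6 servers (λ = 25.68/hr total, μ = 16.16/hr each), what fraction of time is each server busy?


ρ = λ/(cμ) = 25.68/(6·16.16) = 25.68/96.96 = 0.2649

Final: 0.2649


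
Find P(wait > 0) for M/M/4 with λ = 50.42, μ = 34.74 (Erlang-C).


a = λ/μ = 1.4514; ρ = a/4 = 0.3628
P₀ = 0.232329 (from M/M/c formula)
C(c,a) = [a^c/(c!(1−ρ))]·P₀ = [4.43703/(24·0.6372)]·0.232329
= 0.29016·0.232329 = 0.067411

Final: 0.067411


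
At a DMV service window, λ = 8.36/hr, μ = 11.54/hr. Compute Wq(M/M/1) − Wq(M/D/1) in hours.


ρ = 8.36/11.54 = 0.7244
Wq(M/M/1) = ρ/(μ−λ) = 0.7244/3.18 = 0.22781 hr
Wq(M/D/1) = ρ/(2(μ−λ)) = 0.11391 hr
Savings = 0.22781 − 0.11391 = 0.11391 hr

Final: 0.11391 hr


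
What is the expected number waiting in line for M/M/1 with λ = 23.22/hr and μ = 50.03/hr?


ρ = 23.22/50.03 = 0.4641
Lq = ρ²/(1−ρ) = 0.2154/0.5359 = 0.4020

Final: 0.4020


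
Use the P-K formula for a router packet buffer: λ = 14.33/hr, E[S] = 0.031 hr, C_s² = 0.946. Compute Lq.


ρ = λ·E[S] = 14.33·0.031 = 0.4442
Lq = ρ²(1+C_s²)/(2(1−ρ)) = 0.1973·(1+0.946)/(2·0.5558)
= 0.1973·1.9460/1.1115 = 0.34549

Final: 0.34549


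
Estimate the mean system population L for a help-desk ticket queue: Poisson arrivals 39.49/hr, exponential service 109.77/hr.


ρ = λ/μ = 39.49/109.77 = 0.3598
L = ρ/(1−ρ) = 0.3598/(1 − 0.3598) = 0.3598/0.6402 = 0.5619

Final: 0.5619


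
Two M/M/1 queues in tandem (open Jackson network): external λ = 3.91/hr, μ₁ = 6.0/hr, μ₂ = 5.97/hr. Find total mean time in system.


Each node sees arrival rate λ = 3.91/hr (tandem ⇒ throughput preserved).
W₁ = 1/(μ₁−λ) = 1/(6.0−3.91) = 0.47847 hr
W₂ = 1/(μ₂−λ) = 1/(5.97−3.91) = 0.48544 hr
W_total = W₁ + W₂ = 0.47847 + 0.48544 = 0.96391 hr

Final: 0.96391 hr


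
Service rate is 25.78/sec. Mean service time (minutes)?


Mean service time = 1/μ = 1/25.78 second = 0.03879 second
In minutes: 0.03879 × 0.0166667 = 0.0006465 min

Final: 0.0006465 min


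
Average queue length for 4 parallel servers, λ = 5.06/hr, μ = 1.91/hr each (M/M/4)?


a = λ/μ = 2.6492; ρ = a/4 = 0.6623
P₀ = 0.061219
Lq = P₀·a^c·ρ / (c!·(1−ρ)²) = 0.061219·49.25707·0.6623/(24·0.11404)
= 0.72971

Final: 0.72971


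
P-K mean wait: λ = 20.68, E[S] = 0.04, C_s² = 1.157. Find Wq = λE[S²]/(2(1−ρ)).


ρ = λ·E[S] = 20.68·0.04 = 0.8272
E[S²] = E[S]²(1+C_s²) = 0.04²·(1+1.157) = 0.003451
Wq = λ·E[S²]/(2(1−ρ)) = 20.68·0.003451/(2·0.1728) = 0.20651 hr

Final: 0.20651 hr


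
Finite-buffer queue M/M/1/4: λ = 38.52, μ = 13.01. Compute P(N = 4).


ρ = λ/μ = 38.52/13.01 = 2.9608
P_K = (1−ρ)ρ^K/(1−ρ^(K+1)) = (-1.9608·76.848594)/(1 − 227.533271)
= -150.684676/-226.533271 = 0.665177

Final: 0.665177


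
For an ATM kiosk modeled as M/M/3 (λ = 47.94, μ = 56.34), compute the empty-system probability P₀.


a = λ/μ = 47.94/56.34 = 0.8509; ρ = a/c = 0.2836
Σ_{k=0}^{2} a^k/k! (terms k=0..2) = 1.00000 + 0.85091 + 0.36202 = 2.21293
Tail: a^3/(3!(1−ρ)) = 0.61609/(6·0.7164) = 0.14334
P₀ = 1/(2.21293 + 0.14334) = 1/2.35626 = 0.424401

Final: 0.424401


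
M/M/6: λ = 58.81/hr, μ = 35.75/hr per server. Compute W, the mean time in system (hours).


a = 1.6450; ρ = 0.2742; P₀ = 0.192920
Lq = P₀·a^c·ρ/(c!(1−ρ)²) = 0.002763
Wq = Lq/λ = 0.002763/58.81 = 0.00004699 hr
W = Wq + 1/μ = 0.00004699 + 0.02797 = 0.02802 hr

Final: 0.02802 hr


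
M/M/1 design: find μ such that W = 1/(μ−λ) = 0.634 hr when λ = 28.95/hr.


W = 1/(μ−λ) ⇒ μ − λ = 1/W = 1/0.634 = 1.5773
μ = λ + 1/W = 28.95 + 1.5773 = 30.5273 per hr

Final: 30.5273 /hr


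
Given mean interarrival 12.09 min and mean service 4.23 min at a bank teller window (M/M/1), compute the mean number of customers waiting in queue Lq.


λ = 60/12.09 = 4.9628 /hr
μ = 60/4.23 = 14.1844 /hr
ρ = λ/μ = 4.9628/14.1844 = 0.3499
Lq = ρ²/(1−ρ) = 0.1224/0.6501 = 0.1883

Final: 0.1883


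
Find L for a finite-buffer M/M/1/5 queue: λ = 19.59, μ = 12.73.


ρ = 19.59/12.73 = 1.5389
L = ρ[1 − (K+1)ρ^K + Kρ^(K+1)] / [(1−ρ)(1−ρ^(K+1))]
Numerator: 1.5389·(1 − 6·8.630385 + 5·13.281166) = 24.042792
Denominator: (-0.5389)·(-12.281166) = 6.618130
L = 24.042792/6.618130 = 3.6329

Final: 3.6329


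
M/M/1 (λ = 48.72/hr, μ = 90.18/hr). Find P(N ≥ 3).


ρ = 48.72/90.18 = 0.5403
P(N ≥ n) = ρ^n = 0.5403^3 = 0.157685

Final: 0.157685


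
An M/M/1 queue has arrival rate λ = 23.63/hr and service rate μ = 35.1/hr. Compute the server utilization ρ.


ρ = λ/μ = 23.63/35.1 = 0.6732

Final: 0.6732


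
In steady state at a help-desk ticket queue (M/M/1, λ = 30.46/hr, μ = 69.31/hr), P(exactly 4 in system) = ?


ρ = 30.46/69.31 = 0.4395
P_n = (1−ρ)·ρ^n = (1 − 0.4395)·0.4395^4 = 0.5605·0.037302 = 0.020909

Final: 0.020909


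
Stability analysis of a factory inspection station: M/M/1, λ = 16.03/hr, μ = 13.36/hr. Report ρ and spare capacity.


Total capacity cμ = 1·13.36 = 13.36/hr
ρ = λ/(cμ) = 16.03/13.36 = 1.1999
Stable ⇔ ρ < 1: NO
Spare capacity = cμ − λ = 13.36 − 16.03 = -2.67/hr

Final: ρ = 1.1999; unstable; margin = -2.67/hr


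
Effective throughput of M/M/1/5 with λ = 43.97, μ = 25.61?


ρ = 1.7169; P_K = (1−ρ)ρ^5/(1−ρ^6) = 0.434521
λ_eff = λ(1 − P_K) = 43.97·(1 − 0.434521) = 43.97·0.565479 = 24.8641 /hr

Final: 24.8641 /hr


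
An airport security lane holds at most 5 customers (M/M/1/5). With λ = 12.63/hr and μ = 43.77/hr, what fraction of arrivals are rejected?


ρ = λ/μ = 12.63/43.77 = 0.2886
P_K = (1−ρ)ρ^K/(1−ρ^(K+1)) = (0.7114·0.002000)/(1 − 0.0005772)
= 0.001423/0.999423 = 0.001424

Final: 0.001424


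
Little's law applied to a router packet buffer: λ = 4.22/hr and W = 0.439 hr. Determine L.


L = λW = 4.22·0.439 = 1.8526

Final: 1.8526


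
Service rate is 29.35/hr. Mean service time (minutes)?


Mean service time = 1/μ = 1/29.35 hour = 0.03407 hour
In minutes: 0.03407 × 60 = 2.0443 min

Final: 2.0443 min


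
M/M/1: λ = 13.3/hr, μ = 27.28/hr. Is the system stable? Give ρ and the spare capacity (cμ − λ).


Total capacity cμ = 1·27.28 = 27.28/hr
ρ = λ/(cμ) = 13.3/27.28 = 0.4875
Stable ⇔ ρ < 1: YES
Spare capacity = cμ − λ = 27.28 − 13.3 = 13.98/hr

Final: ρ = 0.4875; stable; margin = 13.98/hr


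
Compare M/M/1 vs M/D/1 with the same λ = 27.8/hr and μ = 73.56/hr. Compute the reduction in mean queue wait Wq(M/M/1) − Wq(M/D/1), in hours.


ρ = 27.8/73.56 = 0.3779
Wq(M/M/1) = ρ/(μ−λ) = 0.3779/45.76 = 0.008259 hr
Wq(M/D/1) = ρ/(2(μ−λ)) = 0.004129 hr
Savings = 0.008259 − 0.004129 = 0.004129 hr

Final: 0.004129 hr


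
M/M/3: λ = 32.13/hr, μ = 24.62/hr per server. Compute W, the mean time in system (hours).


a = 1.3050; ρ = 0.4350; P₀ = 0.262312
Lq = P₀·a^c·ρ/(c!(1−ρ)²) = 0.13242
Wq = Lq/λ = 0.13242/32.13 = 0.004121 hr
W = Wq + 1/μ = 0.004121 + 0.04062 = 0.04474 hr

Final: 0.04474 hr


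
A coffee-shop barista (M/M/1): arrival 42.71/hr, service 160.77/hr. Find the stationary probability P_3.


ρ = 42.71/160.77 = 0.2657
P_n = (1−ρ)·ρ^n = (1 − 0.2657)·0.2657^3 = 0.7343·0.018749 = 0.013768

Final: 0.013768
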